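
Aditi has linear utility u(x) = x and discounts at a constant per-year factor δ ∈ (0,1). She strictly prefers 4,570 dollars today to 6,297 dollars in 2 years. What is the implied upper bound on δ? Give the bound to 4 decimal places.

Comparing present values: 4570 > δ^2·6297.
So δ^2 < 4570/6297 = 0.72574; taking the square root of both positive sides preserves the inequality.
δ < (4570/6297)^(1/2) ≈ 0.8519.

δ < 0.8519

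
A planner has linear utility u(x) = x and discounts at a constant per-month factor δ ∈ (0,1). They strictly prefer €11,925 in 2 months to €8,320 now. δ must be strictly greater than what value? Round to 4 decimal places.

δ > 0.8353

Under u(x) = x this choice says 8320 < δ^2·11925.
So δ^2 > 8320/11925 = 0.69769; taking the square root of both positive sides preserves the inequality.
δ > 0.69769^(1/2) = 0.8353.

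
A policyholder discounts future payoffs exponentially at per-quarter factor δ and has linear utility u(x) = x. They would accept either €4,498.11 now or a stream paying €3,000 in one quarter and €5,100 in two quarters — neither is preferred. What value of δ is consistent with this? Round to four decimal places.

Equating present values: 4498.11 = 3000δ + 5100δ².
Rearranged: 5100δ² + 3000δ − 4498.11 = 0.
δ = (−3000 + √(3000² + 4·5100·4498.11)) / (2·5100) = (−3000 + √100761444.00) / 10200 ≈ 0.6900.

δ ≈ 0.6900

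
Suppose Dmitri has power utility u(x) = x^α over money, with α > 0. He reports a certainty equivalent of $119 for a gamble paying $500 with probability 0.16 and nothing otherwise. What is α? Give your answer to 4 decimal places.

α ≈ 1.2766

The lottery's expected utility is 0.16·u(500) + 0.84·u(0) = 0.16·500^α (since u(0) = 0 for α > 0).
Setting u(119) equal to that: 119^α = 0.16·500^α ⇒ (119/500)^α = 0.16.
Take logs: α = ln 0.16 / ln(119/500) ≈ 1.276629.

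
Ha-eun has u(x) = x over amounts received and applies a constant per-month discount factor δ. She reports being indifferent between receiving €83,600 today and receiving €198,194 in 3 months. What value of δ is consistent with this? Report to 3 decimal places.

δ ≈ 0.750

Equating discounted utilities: u(83600) = δ^3·u(198194) ⇒ δ^3 = u(83600)/u(198194).
With u(x) = x: δ^3 = 83600/198194 = 0.42181.
Hence δ = (0.42181)^(1/3) = 0.74996.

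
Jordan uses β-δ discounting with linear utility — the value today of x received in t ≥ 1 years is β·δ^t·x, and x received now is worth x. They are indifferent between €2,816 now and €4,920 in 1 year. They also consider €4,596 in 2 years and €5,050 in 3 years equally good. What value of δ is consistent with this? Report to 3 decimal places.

δ ≈ 0.910

From the later pair, β·δ^2·4596 = β·δ^3·5050; dividing through, δ = 4596/5050 = 0.91010.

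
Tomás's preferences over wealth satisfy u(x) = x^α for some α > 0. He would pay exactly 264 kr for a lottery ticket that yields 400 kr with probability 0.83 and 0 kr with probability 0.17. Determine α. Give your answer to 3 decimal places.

α ≈ 0.448

The lottery's expected utility is 0.83·u(400) + 0.17·u(0) = 0.83·400^α (since u(0) = 0 for α > 0).
Indifference: 264^α = 0.83·400^α, so (264/400)^α = 0.83.
Take logs: α = ln 0.83 / ln(264/400) ≈ 0.44843.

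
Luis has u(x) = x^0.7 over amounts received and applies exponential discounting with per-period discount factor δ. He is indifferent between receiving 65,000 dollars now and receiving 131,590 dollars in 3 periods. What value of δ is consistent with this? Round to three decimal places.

Equating discounted utilities: u(65000) = δ^3·u(131590) ⇒ δ^3 = u(65000)/u(131590).
Since u(x) = x^0.7, δ^3 = (65000/131590)^0.7 = 0.49396^0.7 = 0.61036.
Taking the cube root: δ = 0.61036^(1/3) ≈ 0.848.

δ ≈ 0.848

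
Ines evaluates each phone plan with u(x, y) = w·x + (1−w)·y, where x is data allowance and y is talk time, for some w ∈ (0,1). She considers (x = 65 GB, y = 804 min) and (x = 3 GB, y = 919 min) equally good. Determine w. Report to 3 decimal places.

w = 0.650

u(65,804) = u(3,919) means w·65 + (1−w)·804 = w·3 + (1−w)·919.
Rearranging, 62·w − 115·(1−w) = 0.
So w/(1−w) = 115/62 = 1.8548, giving w = 115/(62+115) = 0.650.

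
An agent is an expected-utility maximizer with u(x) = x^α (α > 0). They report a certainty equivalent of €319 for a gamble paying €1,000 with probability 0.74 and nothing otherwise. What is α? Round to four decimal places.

α ≈ 0.2635

The lottery's expected utility is 0.74·u(1000) + 0.26·u(0) = 0.74·1000^α (since u(0) = 0 for α > 0).
Indifference: 319^α = 0.74·1000^α, so (319/1000)^α = 0.74.
Taking logs: α·ln(319/1000) = ln(0.74), so α = -0.3011051 / -1.1425642 ≈ 0.2635.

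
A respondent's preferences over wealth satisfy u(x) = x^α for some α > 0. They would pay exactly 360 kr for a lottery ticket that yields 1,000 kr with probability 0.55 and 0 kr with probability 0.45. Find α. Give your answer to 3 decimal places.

α ≈ 0.585

EU(lottery) = 0.55·1000^α + 0.45·0 = 0.55·1000^α.
Equating: 360^α = 0.55·1000^α, i.e. 0.3600^α = 0.55.
Taking logs: α·ln(360/1000) = ln(0.55), so α = -0.597837 / -1.021651 ≈ 0.585.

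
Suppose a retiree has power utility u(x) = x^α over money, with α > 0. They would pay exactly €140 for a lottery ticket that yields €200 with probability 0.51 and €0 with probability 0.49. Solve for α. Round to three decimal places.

Since u(0) = 0, the lottery's EU is 0.51·200^α.
Equating: 140^α = 0.51·200^α, i.e. 0.7000^α = 0.51.
Taking logs: α·ln(140/200) = ln(0.51), so α = -0.673345 / -0.356675 ≈ 1.888.

α ≈ 1.888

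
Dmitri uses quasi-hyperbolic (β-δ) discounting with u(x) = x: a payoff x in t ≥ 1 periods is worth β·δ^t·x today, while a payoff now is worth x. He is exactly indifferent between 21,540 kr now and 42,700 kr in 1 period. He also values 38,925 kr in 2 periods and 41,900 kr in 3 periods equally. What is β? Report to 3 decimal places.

From the later pair, β·δ^2·38925 = β·δ^3·41900; dividing through, δ = 38925/41900 = 0.92900.
Now use the now-vs-future pair: 21540 = β·δ·42700 gives β = 21540/(0.92900·42700) ≈ 0.543.

β ≈ 0.543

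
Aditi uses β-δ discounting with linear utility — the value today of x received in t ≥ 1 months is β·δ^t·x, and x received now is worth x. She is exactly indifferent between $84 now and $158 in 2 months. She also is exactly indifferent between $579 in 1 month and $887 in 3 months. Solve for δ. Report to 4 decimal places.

δ ≈ 0.8079

From the later pair, β·δ^1·579 = β·δ^3·887; dividing through, δ^2 = 579/887 = 0.65276, so δ = 0.80794.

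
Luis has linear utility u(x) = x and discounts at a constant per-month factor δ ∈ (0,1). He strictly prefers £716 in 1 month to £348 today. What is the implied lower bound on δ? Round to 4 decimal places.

δ > 0.4860

Comparing present values: 348 < δ·716.
So δ > 348/716 = 0.48603.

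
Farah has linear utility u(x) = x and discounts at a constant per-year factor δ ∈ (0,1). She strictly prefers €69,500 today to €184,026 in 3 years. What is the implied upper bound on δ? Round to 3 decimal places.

δ < 0.723

Under u(x) = x this choice says 69500 > δ^3·184026.
Dividing by 184026: δ^3 < 0.37766. Both sides are positive, so the cube root keeps the direction.
δ < 0.37766^(1/3) = 0.723.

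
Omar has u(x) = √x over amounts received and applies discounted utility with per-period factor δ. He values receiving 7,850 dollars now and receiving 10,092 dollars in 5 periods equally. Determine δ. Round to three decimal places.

δ ≈ 0.975

Indifference means u(7850) = δ^5 · u(10092), so δ^5 = u(7850)/u(10092).
With u(x) = √x: δ^5 = √7850/√10092 = √(7850/10092) = 0.88195.
So δ = 0.88195^(1/5) ≈ 0.975.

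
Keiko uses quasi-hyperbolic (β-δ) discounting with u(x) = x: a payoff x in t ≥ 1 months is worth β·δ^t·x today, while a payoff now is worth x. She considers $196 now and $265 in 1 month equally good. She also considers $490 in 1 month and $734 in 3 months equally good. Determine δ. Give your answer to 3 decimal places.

From the later pair, β·δ^1·490 = β·δ^3·734; dividing through, δ^2 = 490/734 = 0.66757, so δ = 0.81705.

δ ≈ 0.817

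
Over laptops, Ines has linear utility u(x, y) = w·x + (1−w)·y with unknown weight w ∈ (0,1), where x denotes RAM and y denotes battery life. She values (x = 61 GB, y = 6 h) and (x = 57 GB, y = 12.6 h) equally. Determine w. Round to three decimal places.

w = 0.623

Indifference: w·61 + (1−w)·6 = w·57 + (1−w)·12.6.
w·(61−57) = (1−w)·(12.6−6), i.e. w·4 = (1−w)·6.6.
Hence w = 6.6/(4+6.6) = 6.6/10.6 = 0.623.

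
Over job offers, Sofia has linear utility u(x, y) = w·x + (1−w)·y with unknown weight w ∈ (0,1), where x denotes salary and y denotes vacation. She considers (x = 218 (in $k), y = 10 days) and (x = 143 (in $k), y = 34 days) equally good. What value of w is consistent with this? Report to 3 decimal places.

w = 0.242

Equating utilities: w·218 + (1−w)·10 = w·143 + (1−w)·34.
Collecting terms: w·75 = (1−w)·24.
The marginal rate of substitution is 24/75, so w = 24/(75+24) = 0.242.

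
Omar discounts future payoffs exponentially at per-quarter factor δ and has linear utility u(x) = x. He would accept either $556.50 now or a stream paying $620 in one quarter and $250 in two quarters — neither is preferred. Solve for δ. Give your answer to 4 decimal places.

The stream is worth 620δ + 250δ² today, so 620δ + 250δ² = 556.50.
Rearranged: 250δ² + 620δ − 556.50 = 0.
δ = (−620 + √(620² + 4·250·556.50)) / (2·250) = (−620 + √940900.00) / 500 ≈ 0.7000.

δ ≈ 0.7000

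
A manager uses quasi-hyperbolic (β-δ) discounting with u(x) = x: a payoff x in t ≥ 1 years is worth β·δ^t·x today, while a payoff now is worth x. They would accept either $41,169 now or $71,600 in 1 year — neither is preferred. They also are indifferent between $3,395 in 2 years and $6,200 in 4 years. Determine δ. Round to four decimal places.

δ ≈ 0.7400

Both payoffs in the second observation are in the future, so β drops out: δ^2·3395 = δ^4·6200 ⇒ δ^2 = 3395/6200 = 0.54758, so δ = 0.73999.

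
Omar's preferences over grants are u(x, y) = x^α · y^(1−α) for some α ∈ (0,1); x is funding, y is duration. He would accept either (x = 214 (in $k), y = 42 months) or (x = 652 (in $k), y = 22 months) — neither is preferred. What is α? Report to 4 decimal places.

α ≈ 0.3673

The Cobb–Douglas utilities coincide, so 214^α·42^(1−α) = 652^α·22^(1−α).
Taking logs: α·ln 214 + (1−α)·ln 42 = α·ln 652 + (1−α)·ln 22, i.e. α·-1.1140685 = (1−α)·-0.6466272.
So α/(1−α) = (-0.6466272)/(-1.1140685) = 0.5804196, and α = 0.5804196/1.5804196 ≈ 0.3673.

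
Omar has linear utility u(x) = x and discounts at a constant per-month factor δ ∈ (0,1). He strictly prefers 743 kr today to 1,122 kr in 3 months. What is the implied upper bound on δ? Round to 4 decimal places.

δ < 0.8716

The preference means 743 > δ^3·1122.
So δ^3 < 743/1122 = 0.66221; taking the cube root of both positive sides preserves the inequality.
δ < (743/1122)^(1/3) ≈ 0.8716.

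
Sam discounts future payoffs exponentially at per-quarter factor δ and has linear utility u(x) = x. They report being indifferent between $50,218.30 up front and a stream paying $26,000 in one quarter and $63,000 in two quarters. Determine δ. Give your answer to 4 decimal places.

δ ≈ 0.7100

The stream is worth 26000δ + 63000δ² today, so 26000δ + 63000δ² = 50218.30.
That is, 63000δ² + 26000δ − 50218.30 = 0, a quadratic in δ.
By the quadratic formula (taking the positive root), δ = (−26000 + √13331011600.00) / 126000 ≈ 0.7100.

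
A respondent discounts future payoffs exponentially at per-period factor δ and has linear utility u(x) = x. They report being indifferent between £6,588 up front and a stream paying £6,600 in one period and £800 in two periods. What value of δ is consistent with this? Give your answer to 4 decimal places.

Equating present values: 6588 = 6600δ + 800δ².
Rearranged: 800δ² + 6600δ − 6588 = 0.
δ = (−6600 + √(6600² + 4·800·6588)) / (2·800) = (−6600 + √64641600.00) / 1600 ≈ 0.9000.

δ ≈ 0.9000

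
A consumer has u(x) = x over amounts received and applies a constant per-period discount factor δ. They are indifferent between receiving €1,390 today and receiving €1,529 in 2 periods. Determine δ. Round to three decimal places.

Indifference means u(1390) = δ^2 · u(1529), so δ^2 = u(1390)/u(1529).
With u(x) = x: δ^2 = 1390/1529 = 0.90909.
Hence δ = (0.90909)^(1/2) = 0.95346.

δ ≈ 0.953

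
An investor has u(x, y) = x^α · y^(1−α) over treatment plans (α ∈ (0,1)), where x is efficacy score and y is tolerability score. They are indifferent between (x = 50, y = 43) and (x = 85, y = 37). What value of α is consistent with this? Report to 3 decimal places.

Indifference: 50^α · 43^(1−α) = 85^α · 37^(1−α).
Taking logs: α·ln 50 + (1−α)·ln 43 = α·ln 85 + (1−α)·ln 37, i.e. α·-0.530628 = (1−α)·-0.150282.
With A = -0.530628 and B = -0.150282: α·A = (1−α)·B, so α = B/(A+B) = -0.150282/-0.680910 ≈ 0.221.

α ≈ 0.221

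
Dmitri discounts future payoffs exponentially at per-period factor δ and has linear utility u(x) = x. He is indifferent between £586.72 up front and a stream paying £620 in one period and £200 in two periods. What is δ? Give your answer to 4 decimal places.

Present value of the stream is 620·δ + 200·δ². Indifference gives 620δ + 200δ² = 586.72.
That is, 200δ² + 620δ − 586.72 = 0, a quadratic in δ.
The positive root is δ = [−620 + √(620² + 4·200·586.72)] / (2·200) = (−620 + 924.000)/400 ≈ 0.7600.

δ ≈ 0.7600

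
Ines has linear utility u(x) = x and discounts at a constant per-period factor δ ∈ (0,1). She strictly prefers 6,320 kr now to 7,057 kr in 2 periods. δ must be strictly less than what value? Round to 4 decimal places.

Under u(x) = x this choice says 6320 > δ^2·7057.
Hence δ^2 < 6320/7057 = 0.89556, and x ↦ x^(1/2) is increasing on (0,∞).
δ < 0.89556^(1/2) = 0.9463.

δ < 0.9463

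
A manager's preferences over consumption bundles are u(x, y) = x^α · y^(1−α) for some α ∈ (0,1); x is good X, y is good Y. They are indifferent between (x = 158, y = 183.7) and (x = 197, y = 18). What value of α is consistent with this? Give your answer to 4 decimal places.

α ≈ 0.9133

The Cobb–Douglas utilities coincide, so 158^α·183.7^(1−α) = 197^α·18^(1−α).
(158/197)^α = (18/183.7)^(1−α); take logs: α·ln(158/197) = (1−α)·ln(18/183.7), i.e. α·-0.2206087 = (1−α)·-2.3229322.
So α/(1−α) = (-2.3229322)/(-0.2206087) = 10.5296491, and α = 10.5296491/11.5296491 ≈ 0.9133.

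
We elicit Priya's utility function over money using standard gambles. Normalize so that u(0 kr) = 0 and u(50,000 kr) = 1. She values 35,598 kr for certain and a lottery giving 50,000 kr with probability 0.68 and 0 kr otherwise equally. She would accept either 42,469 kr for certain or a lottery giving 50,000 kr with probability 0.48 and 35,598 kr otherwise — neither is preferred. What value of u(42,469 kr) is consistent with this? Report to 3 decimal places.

From the first indifference, u(35,598 kr) = 0.68·u(50,000 kr) + 0.32·u(0 kr) = 0.68·1 + 0.32·0 = 0.68.
Then u(42,469 kr) = 0.48·u(50,000 kr) + 0.52·u(35,598 kr) = 0.48·1.00 + 0.52·0.68 = 0.8336.

0.834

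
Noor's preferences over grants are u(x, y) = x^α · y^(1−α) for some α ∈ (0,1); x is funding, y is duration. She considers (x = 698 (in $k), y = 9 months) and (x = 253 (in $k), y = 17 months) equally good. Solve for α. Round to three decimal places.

Indifference: 698^α · 9^(1−α) = 253^α · 17^(1−α).
Rearrange to (698/253)^α = (17/9)^(1−α) and take logs: α·1.014830 = (1−α)·0.635989.
Thus α·(1.650819) = 0.635989, so α = 0.635989/1.650819 ≈ 0.385.

α ≈ 0.385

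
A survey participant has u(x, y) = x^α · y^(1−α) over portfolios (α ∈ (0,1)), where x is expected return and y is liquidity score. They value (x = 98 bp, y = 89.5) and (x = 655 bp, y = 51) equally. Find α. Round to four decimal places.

α ≈ 0.2284

Set the two utilities equal: 98^α·89.5^(1−α) = 655^α·51^(1−α).
Rearrange to (98/655)^α = (51/89.5)^(1−α) and take logs: α·-1.8996678 = (1−α)·-0.5624130.
With A = -1.8996678 and B = -0.5624130: α·A = (1−α)·B, so α = B/(A+B) = -0.5624130/-2.4620808 ≈ 0.2284.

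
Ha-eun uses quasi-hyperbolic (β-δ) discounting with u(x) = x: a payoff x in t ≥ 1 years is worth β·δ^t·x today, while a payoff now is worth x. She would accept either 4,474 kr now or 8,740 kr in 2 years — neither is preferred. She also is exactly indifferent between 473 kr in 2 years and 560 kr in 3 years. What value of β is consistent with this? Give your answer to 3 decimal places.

β ≈ 0.718

The second indifference involves only future payoffs, so β cancels: β·δ^2·473 = β·δ^3·560, giving δ = 473/560 = 0.84464.
Now use the now-vs-future pair: 4474 = β·δ^2·8740 gives β = 4474/(0.71342·8740) ≈ 0.718.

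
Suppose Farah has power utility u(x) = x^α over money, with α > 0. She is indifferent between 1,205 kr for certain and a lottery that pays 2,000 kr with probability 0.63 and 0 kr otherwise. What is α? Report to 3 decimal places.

Since u(0) = 0, the lottery's EU is 0.63·2000^α.
Setting u(1205) equal to that: 1205^α = 0.63·2000^α ⇒ (1205/2000)^α = 0.63.
Take logs: α = ln 0.63 / ln(1205/2000) ≈ 0.91191.

α ≈ 0.912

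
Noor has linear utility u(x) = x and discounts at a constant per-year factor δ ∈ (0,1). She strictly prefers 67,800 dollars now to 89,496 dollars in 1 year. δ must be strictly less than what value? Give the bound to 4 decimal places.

The preference means 67800 > δ·89496.
So δ < 67800/89496 = 0.75758.

δ < 0.7576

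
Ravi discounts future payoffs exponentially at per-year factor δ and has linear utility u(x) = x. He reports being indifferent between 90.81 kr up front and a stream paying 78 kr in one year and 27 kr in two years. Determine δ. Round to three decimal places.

Present value of the stream is 78·δ + 27·δ². Indifference gives 78δ + 27δ² = 90.81.
That is, 27δ² + 78δ − 90.81 = 0, a quadratic in δ.
δ = (−78 + √(78² + 4·27·90.81)) / (2·27) = (−78 + √15891.48) / 54 ≈ 0.890.

δ ≈ 0.890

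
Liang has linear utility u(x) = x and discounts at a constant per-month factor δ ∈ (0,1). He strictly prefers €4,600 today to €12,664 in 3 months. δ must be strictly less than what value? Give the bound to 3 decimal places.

δ < 0.714

Under u(x) = x this choice says 4600 > δ^3·12664.
Hence δ^3 < 4600/12664 = 0.36323, and x ↦ x^(1/3) is increasing on (0,∞).
δ < (4600/12664)^(1/3) ≈ 0.714.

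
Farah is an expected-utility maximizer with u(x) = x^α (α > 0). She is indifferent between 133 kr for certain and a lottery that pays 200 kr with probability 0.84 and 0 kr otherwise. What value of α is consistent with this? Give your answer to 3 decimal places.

Since u(0) = 0, the lottery's EU is 0.84·200^α.
Indifference: 133^α = 0.84·200^α, so (133/200)^α = 0.84.
Taking logs: α·ln(133/200) = ln(0.84), so α = -0.174353 / -0.407968 ≈ 0.427.

α ≈ 0.427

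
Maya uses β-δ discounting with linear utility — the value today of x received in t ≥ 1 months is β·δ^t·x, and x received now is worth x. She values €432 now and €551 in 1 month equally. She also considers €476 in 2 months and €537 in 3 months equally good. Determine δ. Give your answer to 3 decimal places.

δ ≈ 0.886

From the later pair, β·δ^2·476 = β·δ^3·537; dividing through, δ = 476/537 = 0.88641.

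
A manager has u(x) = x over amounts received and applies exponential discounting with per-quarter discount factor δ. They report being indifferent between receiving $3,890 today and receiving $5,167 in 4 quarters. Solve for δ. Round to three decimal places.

δ ≈ 0.931

Equating discounted utilities: u(3890) = δ^4·u(5167) ⇒ δ^4 = u(3890)/u(5167).
With u(x) = x: δ^4 = 3890/5167 = 0.75285.
Hence δ = (0.75285)^(1/4) = 0.93149.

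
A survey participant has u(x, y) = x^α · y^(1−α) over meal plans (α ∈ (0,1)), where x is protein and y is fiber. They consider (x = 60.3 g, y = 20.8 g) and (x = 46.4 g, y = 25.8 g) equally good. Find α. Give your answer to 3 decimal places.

α ≈ 0.451

Indifference: 60.3^α · 20.8^(1−α) = 46.4^α · 25.8^(1−α).
Rearrange to (60.3/46.4)^α = (25.8/20.8)^(1−α) and take logs: α·0.262033 = (1−α)·0.215422.
With A = 0.262033 and B = 0.215422: α·A = (1−α)·B, so α = B/(A+B) = 0.215422/0.477455 ≈ 0.451.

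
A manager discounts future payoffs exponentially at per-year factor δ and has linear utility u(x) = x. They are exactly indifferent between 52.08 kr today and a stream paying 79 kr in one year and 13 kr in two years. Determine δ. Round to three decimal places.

Present value of the stream is 79·δ + 13·δ². Indifference gives 79δ + 13δ² = 52.08.
So 13δ² + 79δ − 52.08 = 0.
By the quadratic formula (taking the positive root), δ = (−79 + √8949.16) / 26 ≈ 0.600.

δ ≈ 0.600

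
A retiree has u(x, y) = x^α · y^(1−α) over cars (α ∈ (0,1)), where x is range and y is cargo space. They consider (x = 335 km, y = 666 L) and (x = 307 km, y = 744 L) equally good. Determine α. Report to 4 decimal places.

α ≈ 0.5593

The Cobb–Douglas utilities coincide, so 335^α·666^(1−α) = 307^α·744^(1−α).
Rearrange to (335/307)^α = (744/666)^(1−α) and take logs: α·0.0872828 = (1−α)·0.1107514.
With A = 0.0872828 and B = 0.1107514: α·A = (1−α)·B, so α = B/(A+B) = 0.1107514/0.1980342 ≈ 0.5593.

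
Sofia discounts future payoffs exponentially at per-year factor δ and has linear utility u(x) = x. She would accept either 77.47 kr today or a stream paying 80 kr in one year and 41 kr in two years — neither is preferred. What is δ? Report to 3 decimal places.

The stream is worth 80δ + 41δ² today, so 80δ + 41δ² = 77.47.
So 41δ² + 80δ − 77.47 = 0.
By the quadratic formula (taking the positive root), δ = (−80 + √19105.08) / 82 ≈ 0.710.

δ ≈ 0.710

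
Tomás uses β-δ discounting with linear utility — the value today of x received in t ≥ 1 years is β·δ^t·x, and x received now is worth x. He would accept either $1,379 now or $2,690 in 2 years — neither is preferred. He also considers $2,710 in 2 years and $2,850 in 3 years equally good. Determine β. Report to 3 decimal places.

From the later pair, β·δ^2·2710 = β·δ^3·2850; dividing through, δ = 2710/2850 = 0.95088.
Substituting δ into 1379 = β·δ^2·2690: β = 1379/(2432.210) ≈ 0.567.

β ≈ 0.567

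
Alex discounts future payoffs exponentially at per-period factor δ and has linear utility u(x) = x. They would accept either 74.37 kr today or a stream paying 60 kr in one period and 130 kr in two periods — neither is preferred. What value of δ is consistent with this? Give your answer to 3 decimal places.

δ ≈ 0.560

Equating present values: 74.37 = 60δ + 130δ².
So 130δ² + 60δ − 74.37 = 0.
By the quadratic formula (taking the positive root), δ = (−60 + √42272.40) / 260 ≈ 0.560.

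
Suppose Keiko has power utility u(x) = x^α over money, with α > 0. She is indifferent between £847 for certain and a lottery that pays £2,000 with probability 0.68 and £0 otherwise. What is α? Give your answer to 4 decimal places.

EU(lottery) = 0.68·2000^α + 0.32·0 = 0.68·2000^α.
Setting u(847) equal to that: 847^α = 0.68·2000^α ⇒ (847/2000)^α = 0.68.
α = ln(0.68) / ln(847/2000) = -0.3856625/-0.8592018 ≈ 0.4489.

α ≈ 0.4489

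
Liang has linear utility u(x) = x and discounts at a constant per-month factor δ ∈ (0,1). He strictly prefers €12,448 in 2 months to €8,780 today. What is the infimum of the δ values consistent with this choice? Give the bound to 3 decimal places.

Under u(x) = x this choice says 8780 < δ^2·12448.
Hence δ^2 > 8780/12448 = 0.70533, and x ↦ x^(1/2) is increasing on (0,∞).
δ > 0.70533^(1/2) = 0.840.

δ > 0.840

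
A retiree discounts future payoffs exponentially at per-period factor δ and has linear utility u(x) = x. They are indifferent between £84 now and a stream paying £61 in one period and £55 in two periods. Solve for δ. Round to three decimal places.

Present value of the stream is 61·δ + 55·δ². Indifference gives 61δ + 55δ² = 84.
That is, 55δ² + 61δ − 84 = 0, a quadratic in δ.
δ = (−61 + √(61² + 4·55·84)) / (2·55) = (−61 + √22201.00) / 110 ≈ 0.800.

δ ≈ 0.800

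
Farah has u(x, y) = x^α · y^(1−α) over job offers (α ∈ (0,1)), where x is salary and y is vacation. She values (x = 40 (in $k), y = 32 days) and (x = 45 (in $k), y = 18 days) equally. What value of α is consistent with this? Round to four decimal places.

Set the two utilities equal: 40^α·32^(1−α) = 45^α·18^(1−α).
Taking logs: α·ln 40 + (1−α)·ln 32 = α·ln 45 + (1−α)·ln 18, i.e. α·-0.1177830 = (1−α)·-0.5753641.
Thus α·(-0.6931471) = -0.5753641, so α = -0.5753641/-0.6931471 ≈ 0.8301.

α ≈ 0.8301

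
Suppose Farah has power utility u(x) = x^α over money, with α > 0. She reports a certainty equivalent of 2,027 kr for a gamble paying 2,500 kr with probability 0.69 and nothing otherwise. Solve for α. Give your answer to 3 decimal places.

Since u(0) = 0, the lottery's EU is 0.69·2500^α.
Setting u(2027) equal to that: 2027^α = 0.69·2500^α ⇒ (2027/2500)^α = 0.69.
Taking logs: α·ln(2027/2500) = ln(0.69), so α = -0.371064 / -0.209734 ≈ 1.769.

α ≈ 1.769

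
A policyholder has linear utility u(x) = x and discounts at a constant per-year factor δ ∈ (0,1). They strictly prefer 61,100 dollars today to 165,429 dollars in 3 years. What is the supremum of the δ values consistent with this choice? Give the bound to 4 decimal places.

The preference means 61100 > δ^3·165429.
So δ^3 < 61100/165429 = 0.36934; taking the cube root of both positive sides preserves the inequality.
δ < (61100/165429)^(1/3) ≈ 0.7175.

δ < 0.7175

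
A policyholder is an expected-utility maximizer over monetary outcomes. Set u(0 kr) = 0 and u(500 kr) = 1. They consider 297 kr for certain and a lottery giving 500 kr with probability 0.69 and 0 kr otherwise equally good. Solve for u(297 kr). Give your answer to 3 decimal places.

0.690

u(297 kr) equals the lottery's expected utility: 0.69·1 + 0.31·0 = 0.69.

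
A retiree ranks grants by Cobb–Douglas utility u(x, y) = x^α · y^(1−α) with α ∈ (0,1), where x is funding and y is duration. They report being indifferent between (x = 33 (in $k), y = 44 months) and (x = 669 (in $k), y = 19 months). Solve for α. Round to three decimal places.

The Cobb–Douglas utilities coincide, so 33^α·44^(1−α) = 669^α·19^(1−α).
Rearrange to (33/669)^α = (19/44)^(1−α) and take logs: α·-3.009276 = (1−α)·-0.839751.
Thus α·(-3.849027) = -0.839751, so α = -0.839751/-3.849027 ≈ 0.218.

α ≈ 0.218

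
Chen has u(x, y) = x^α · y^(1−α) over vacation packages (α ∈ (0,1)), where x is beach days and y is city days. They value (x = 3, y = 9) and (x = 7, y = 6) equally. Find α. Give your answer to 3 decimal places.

Set the two utilities equal: 3^α·9^(1−α) = 7^α·6^(1−α).
Taking logs: α·ln 3 + (1−α)·ln 9 = α·ln 7 + (1−α)·ln 6, i.e. α·-0.847298 = (1−α)·-0.405465.
Thus α·(-1.252763) = -0.405465, so α = -0.405465/-1.252763 ≈ 0.324.

α ≈ 0.324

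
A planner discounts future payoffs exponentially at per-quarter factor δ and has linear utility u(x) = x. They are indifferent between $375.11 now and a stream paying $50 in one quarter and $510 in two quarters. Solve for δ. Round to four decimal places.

The stream is worth 50δ + 510δ² today, so 50δ + 510δ² = 375.11.
Rearranged: 510δ² + 50δ − 375.11 = 0.
The positive root is δ = [−50 + √(50² + 4·510·375.11)] / (2·510) = (−50 + 876.199)/1020 ≈ 0.8100.

δ ≈ 0.8100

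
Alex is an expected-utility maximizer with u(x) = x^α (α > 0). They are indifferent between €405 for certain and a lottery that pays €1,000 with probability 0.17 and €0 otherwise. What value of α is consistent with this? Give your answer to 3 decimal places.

EU(lottery) = 0.17·1000^α + 0.83·0 = 0.17·1000^α.
Indifference: 405^α = 0.17·1000^α, so (405/1000)^α = 0.17.
Take logs: α = ln 0.17 / ln(405/1000) ≈ 1.96042.

α ≈ 1.960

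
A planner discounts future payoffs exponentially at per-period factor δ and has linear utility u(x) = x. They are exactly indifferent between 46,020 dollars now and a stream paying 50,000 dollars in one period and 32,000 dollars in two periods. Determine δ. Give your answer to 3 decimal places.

Equating present values: 46020 = 50000δ + 32000δ².
So 32000δ² + 50000δ − 46020 = 0.
The positive root is δ = [−50000 + √(50000² + 4·32000·46020)] / (2·32000) = (−50000 + 91600.000)/64000 ≈ 0.650.

δ ≈ 0.650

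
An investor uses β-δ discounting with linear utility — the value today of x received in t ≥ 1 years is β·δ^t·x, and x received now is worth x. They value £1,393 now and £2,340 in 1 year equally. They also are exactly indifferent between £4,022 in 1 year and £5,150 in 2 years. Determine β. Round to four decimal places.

From the later pair, β·δ^1·4022 = β·δ^2·5150; dividing through, δ = 4022/5150 = 0.78097.
The first indifference: 1393 = β·δ·2340, so β = 1393/(δ·2340) = 1393/(0.78097·2340) ≈ 0.7623.

β ≈ 0.7623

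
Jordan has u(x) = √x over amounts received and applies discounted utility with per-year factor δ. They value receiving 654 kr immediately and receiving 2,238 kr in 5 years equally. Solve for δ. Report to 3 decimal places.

Equating discounted utilities: u(654) = δ^5·u(2238) ⇒ δ^5 = u(654)/u(2238).
Since u(x) = √x, δ^5 = √(654/2238) = 0.54058.
Hence δ = (0.54058)^(1/5) = 0.88424.

δ ≈ 0.884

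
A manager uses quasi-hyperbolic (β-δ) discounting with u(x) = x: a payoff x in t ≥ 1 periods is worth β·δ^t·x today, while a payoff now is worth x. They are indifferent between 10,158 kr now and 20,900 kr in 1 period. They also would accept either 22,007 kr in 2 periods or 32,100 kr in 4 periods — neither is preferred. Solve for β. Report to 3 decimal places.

β ≈ 0.587

From the later pair, β·δ^2·22007 = β·δ^4·32100; dividing through, δ^2 = 22007/32100 = 0.68558, so δ = 0.82800.
Substituting δ into 10158 = β·δ·20900: β = 10158/(17305.103) ≈ 0.587.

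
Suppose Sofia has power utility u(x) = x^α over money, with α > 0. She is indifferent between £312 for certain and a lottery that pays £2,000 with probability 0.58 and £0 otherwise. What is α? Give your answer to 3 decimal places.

EU(lottery) = 0.58·2000^α + 0.42·0 = 0.58·2000^α.
Setting u(312) equal to that: 312^α = 0.58·2000^α ⇒ (312/2000)^α = 0.58.
Taking logs: α·ln(312/2000) = ln(0.58), so α = -0.544727 / -1.857899 ≈ 0.293.

α ≈ 0.293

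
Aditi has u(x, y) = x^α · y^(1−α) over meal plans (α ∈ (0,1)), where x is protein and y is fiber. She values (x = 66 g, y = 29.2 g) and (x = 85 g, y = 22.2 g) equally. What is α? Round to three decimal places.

α ≈ 0.520

Indifference: 66^α · 29.2^(1−α) = 85^α · 22.2^(1−α).
Taking logs: α·ln 66 + (1−α)·ln 29.2 = α·ln 85 + (1−α)·ln 22.2, i.e. α·-0.252997 = (1−α)·-0.274076.
So α/(1−α) = (-0.274076)/(-0.252997) = 1.083317, and α = 1.083317/2.083317 ≈ 0.520.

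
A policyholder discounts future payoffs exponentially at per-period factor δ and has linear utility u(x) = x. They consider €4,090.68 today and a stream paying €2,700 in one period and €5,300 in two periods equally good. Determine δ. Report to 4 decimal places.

Equating present values: 4090.68 = 2700δ + 5300δ².
Rearranged: 5300δ² + 2700δ − 4090.68 = 0.
δ = (−2700 + √(2700² + 4·5300·4090.68)) / (2·5300) = (−2700 + √94012416.00) / 10600 ≈ 0.6600.

δ ≈ 0.6600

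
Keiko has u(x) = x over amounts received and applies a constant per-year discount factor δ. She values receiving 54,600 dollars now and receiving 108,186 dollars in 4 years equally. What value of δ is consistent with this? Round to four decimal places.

Indifference means u(54600) = δ^4 · u(108186), so δ^4 = u(54600)/u(108186).
With u(x) = x: δ^4 = 54600/108186 = 0.50469.
Hence δ = (0.50469)^(1/4) = 0.842860.

δ ≈ 0.8429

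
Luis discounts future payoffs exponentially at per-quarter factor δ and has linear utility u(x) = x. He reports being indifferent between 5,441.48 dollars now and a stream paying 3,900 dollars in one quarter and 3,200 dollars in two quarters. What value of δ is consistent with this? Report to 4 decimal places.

δ ≈ 0.8300

Equating present values: 5441.48 = 3900δ + 3200δ².
So 3200δ² + 3900δ − 5441.48 = 0.
By the quadratic formula (taking the positive root), δ = (−3900 + √84860944.00) / 6400 ≈ 0.8300.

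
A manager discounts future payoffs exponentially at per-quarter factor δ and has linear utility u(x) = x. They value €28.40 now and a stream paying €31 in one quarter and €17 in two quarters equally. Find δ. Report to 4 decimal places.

The stream is worth 31δ + 17δ² today, so 31δ + 17δ² = 28.40.
So 17δ² + 31δ − 28.40 = 0.
The positive root is δ = [−31 + √(31² + 4·17·28.40)] / (2·17) = (−31 + 53.779)/34 ≈ 0.6700.

δ ≈ 0.6700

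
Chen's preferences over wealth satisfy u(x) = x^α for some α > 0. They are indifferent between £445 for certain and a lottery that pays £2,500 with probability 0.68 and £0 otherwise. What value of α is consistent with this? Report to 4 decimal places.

The lottery's expected utility is 0.68·u(2500) + 0.32·u(0) = 0.68·2500^α (since u(0) = 0 for α > 0).
Setting u(445) equal to that: 445^α = 0.68·2500^α ⇒ (445/2500)^α = 0.68.
Take logs: α = ln 0.68 / ln(445/2500) ≈ 0.223447.

α ≈ 0.2234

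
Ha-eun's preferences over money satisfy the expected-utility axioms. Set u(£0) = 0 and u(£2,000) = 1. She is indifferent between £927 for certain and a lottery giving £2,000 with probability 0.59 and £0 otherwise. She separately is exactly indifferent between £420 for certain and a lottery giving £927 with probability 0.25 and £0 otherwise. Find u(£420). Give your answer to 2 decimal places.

0.15

First, u(£927) = 0.59·u(£2,000) + 0.41·u(£0) = 0.59.
Then u(£420) = 0.25·u(£927) + 0.75·u(£0) = 0.25·0.59 + 0.75·0.00 = 0.1475.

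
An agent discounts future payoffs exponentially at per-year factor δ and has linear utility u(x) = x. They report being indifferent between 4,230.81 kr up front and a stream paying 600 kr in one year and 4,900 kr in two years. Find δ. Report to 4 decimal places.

Present value of the stream is 600·δ + 4900·δ². Indifference gives 600δ + 4900δ² = 4230.81.
So 4900δ² + 600δ − 4230.81 = 0.
δ = (−600 + √(600² + 4·4900·4230.81)) / (2·4900) = (−600 + √83283876.00) / 9800 ≈ 0.8700.

δ ≈ 0.8700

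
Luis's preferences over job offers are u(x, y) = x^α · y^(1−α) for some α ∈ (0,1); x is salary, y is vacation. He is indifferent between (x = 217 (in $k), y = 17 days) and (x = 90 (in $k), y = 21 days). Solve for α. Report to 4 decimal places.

α ≈ 0.1936

Indifference: 217^α · 17^(1−α) = 90^α · 21^(1−α).
(217/90)^α = (21/17)^(1−α); take logs: α·ln(217/90) = (1−α)·ln(21/17), i.e. α·0.8800877 = (1−α)·0.2113091.
So α/(1−α) = (0.2113091)/(0.8800877) = 0.2401000, and α = 0.2401000/1.2401000 ≈ 0.1936.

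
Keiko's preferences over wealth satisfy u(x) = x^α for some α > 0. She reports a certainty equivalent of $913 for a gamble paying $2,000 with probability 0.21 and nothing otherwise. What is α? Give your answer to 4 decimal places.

α ≈ 1.9902

Since u(0) = 0, the lottery's EU is 0.21·2000^α.
Setting u(913) equal to that: 913^α = 0.21·2000^α ⇒ (913/2000)^α = 0.21.
Taking logs: α·ln(913/2000) = ln(0.21), so α = -1.5606477 / -0.7841666 ≈ 1.9902.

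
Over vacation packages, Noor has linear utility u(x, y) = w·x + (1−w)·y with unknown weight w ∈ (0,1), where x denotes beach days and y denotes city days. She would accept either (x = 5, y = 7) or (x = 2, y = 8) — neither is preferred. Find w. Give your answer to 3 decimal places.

Indifference: w·5 + (1−w)·7 = w·2 + (1−w)·8.
Rearranging, 3·w − 1·(1−w) = 0.
Hence w = 1/(3+1) = 1/4 = 0.250.

w = 0.250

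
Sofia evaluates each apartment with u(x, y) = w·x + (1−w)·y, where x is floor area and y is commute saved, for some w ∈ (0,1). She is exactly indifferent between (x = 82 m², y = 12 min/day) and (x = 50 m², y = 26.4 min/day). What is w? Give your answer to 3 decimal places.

w = 0.310

Equating utilities: w·82 + (1−w)·12 = w·50 + (1−w)·26.4.
Rearranging, 32·w − 14.4·(1−w) = 0.
So w/(1−w) = 14.4/32 = 0.4500, giving w = 14.4/(32+14.4) = 0.310.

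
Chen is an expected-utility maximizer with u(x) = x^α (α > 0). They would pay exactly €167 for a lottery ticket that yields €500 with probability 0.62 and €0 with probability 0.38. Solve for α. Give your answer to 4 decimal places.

α ≈ 0.4359

The lottery's expected utility is 0.62·u(500) + 0.38·u(0) = 0.62·500^α (since u(0) = 0 for α > 0).
Setting u(167) equal to that: 167^α = 0.62·500^α ⇒ (167/500)^α = 0.62.
α = ln(0.62) / ln(167/500) = -0.4780358/-1.0966143 ≈ 0.4359.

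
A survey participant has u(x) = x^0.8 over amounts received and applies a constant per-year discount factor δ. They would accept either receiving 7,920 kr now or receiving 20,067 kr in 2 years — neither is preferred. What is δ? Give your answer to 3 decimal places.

δ ≈ 0.689

The payoff in 2 years is discounted by δ^2, so u(7920) = δ^2·u(20067) and δ^2 = u(7920)/u(20067).
With u(x) = x^0.8: δ^2 = 7920^0.8/20067^0.8 = (7920/20067)^0.8 = 0.47533.
Hence δ = (0.47533)^(1/2) = 0.68944.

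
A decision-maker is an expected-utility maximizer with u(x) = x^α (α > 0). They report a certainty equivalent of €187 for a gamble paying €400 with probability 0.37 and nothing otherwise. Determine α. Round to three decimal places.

α ≈ 1.308

The lottery's expected utility is 0.37·u(400) + 0.63·u(0) = 0.37·400^α (since u(0) = 0 for α > 0).
Setting u(187) equal to that: 187^α = 0.37·400^α ⇒ (187/400)^α = 0.37.
Take logs: α = ln 0.37 / ln(187/400) ≈ 1.30761.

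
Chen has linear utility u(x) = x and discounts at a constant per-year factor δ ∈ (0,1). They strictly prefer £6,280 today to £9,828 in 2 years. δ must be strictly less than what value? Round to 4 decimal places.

Under u(x) = x this choice says 6280 > δ^2·9828.
Hence δ^2 < 6280/9828 = 0.63899, and x ↦ x^(1/2) is increasing on (0,∞).
δ < (6280/9828)^(1/2) ≈ 0.7994.

δ < 0.7994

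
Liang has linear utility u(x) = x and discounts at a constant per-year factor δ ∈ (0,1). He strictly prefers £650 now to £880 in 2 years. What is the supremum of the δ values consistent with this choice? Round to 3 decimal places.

δ < 0.859

The preference means 650 > δ^2·880.
Hence δ^2 < 650/880 = 0.73864, and x ↦ x^(1/2) is increasing on (0,∞).
δ < 0.73864^(1/2) = 0.859.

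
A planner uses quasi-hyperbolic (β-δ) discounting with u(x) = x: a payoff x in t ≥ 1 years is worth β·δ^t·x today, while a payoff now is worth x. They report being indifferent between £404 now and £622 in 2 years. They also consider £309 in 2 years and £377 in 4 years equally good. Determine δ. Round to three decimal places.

The second indifference involves only future payoffs, so β cancels: β·δ^2·309 = β·δ^4·377, giving δ^2 = 309/377 = 0.81963, so δ = 0.90533.

δ ≈ 0.905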